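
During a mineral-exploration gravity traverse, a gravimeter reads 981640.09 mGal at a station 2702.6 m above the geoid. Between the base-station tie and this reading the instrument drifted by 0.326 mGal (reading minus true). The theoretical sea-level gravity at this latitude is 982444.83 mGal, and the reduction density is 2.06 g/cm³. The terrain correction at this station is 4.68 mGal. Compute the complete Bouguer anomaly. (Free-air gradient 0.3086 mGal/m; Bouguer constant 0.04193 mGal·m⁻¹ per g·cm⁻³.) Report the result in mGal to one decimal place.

-199.8

Drift-corrected reading = 981640.09 − (0.326) = 981639.764 mGal
Free-air correction = 0.3086 × 2702.6 = 834.02 mGal
Free-air anomaly = 981639.764 − 982444.83 + (834.02) = 28.954 mGal
Bouguer slab correction = 0.04193 × 2.06 × 2702.6 = 233.44 mGal
Simple Bouguer anomaly = 28.954 − (233.44) = -204.486 mGal
Complete Bouguer anomaly = -204.486 + 4.68 = -199.806 mGal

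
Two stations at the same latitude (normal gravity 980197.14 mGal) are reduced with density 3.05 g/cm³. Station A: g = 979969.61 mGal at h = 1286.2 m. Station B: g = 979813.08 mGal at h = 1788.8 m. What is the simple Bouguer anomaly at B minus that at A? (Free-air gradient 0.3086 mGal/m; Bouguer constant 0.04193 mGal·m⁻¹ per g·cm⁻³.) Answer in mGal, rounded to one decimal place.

Δg_SB(A) = 979969.61 − 980197.14 + 0.3086×1286.2 − 0.04193×3.05×1286.2 = 4.90 mGal
Δg_SB(B) = 979813.08 − 980197.14 + 0.3086×1788.8 − 0.04193×3.05×1788.8 = -60.80 mGal
Difference = -60.80 − (4.90) = -65.70 mGal

-65.7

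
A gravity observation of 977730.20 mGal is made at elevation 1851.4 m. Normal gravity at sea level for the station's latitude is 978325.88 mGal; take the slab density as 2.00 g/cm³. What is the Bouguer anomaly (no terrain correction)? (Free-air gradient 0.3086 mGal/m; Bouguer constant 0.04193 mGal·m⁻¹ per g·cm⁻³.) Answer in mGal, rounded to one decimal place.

-179.6

Free-air correction = 0.3086 × 1851.4 = 571.34 mGal
Free-air anomaly = 977730.20 − 978325.88 + (571.34) = -24.34 mGal
Bouguer slab correction = 0.04193 × 2.00 × 1851.4 = 155.26 mGal
Simple Bouguer anomaly = -24.34 − (155.26) = -179.60 mGal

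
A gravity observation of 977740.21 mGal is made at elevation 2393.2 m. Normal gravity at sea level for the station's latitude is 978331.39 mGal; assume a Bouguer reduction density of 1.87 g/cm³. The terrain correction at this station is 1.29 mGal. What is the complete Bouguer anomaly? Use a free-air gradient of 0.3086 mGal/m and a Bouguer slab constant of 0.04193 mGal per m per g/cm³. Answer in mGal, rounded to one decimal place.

Free-air correction = 0.3086 × 2393.2 = 738.54 mGal
Free-air anomaly = 977740.21 − 978331.39 + (738.54) = 147.36 mGal
Bouguer slab correction = 0.04193 × 1.87 × 2393.2 = 187.65 mGal
Simple Bouguer anomaly = 147.36 − (187.65) = -40.29 mGal
Complete Bouguer anomaly = -40.29 + 1.29 = -39.00 mGal

-39.0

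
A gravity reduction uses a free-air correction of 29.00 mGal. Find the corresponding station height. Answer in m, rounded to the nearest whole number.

h = 29.00 / 0.3086 = 93.97 m

94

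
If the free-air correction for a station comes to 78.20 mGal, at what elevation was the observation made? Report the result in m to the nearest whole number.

h = 78.20 / 0.3086 = 253.40 m

253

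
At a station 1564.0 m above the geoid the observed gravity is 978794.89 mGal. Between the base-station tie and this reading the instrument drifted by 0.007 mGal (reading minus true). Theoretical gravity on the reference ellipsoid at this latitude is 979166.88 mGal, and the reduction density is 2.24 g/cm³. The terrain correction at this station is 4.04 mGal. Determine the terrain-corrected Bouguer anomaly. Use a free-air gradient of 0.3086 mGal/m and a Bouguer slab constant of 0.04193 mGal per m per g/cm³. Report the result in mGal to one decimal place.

Drift-corrected reading = 978794.89 − (0.007) = 978794.883 mGal
Free-air correction = 0.3086 × 1564.0 = 482.65 mGal
Free-air anomaly = 978794.883 − 979166.88 + (482.65) = 110.653 mGal
Bouguer slab correction = 0.04193 × 2.24 × 1564.0 = 146.90 mGal
Simple Bouguer anomaly = 110.653 − (146.90) = -36.247 mGal
Complete Bouguer anomaly = -36.247 + 4.04 = -32.207 mGal

-32.2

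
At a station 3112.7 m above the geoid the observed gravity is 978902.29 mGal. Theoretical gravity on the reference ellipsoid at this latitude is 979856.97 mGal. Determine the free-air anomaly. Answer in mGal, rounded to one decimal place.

5.9

Free-air correction = 0.3086 × 3112.7 = 960.58 mGal
Free-air anomaly = 978902.29 − 979856.97 + (960.58) = 5.90 mGal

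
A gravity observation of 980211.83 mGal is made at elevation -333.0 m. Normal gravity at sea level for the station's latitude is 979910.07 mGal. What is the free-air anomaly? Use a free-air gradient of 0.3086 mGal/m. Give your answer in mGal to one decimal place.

Free-air correction = 0.3086 × -333.0 = -102.76 mGal
Free-air anomaly = 980211.83 − 979910.07 + (-102.76) = 199.00 mGal

199.0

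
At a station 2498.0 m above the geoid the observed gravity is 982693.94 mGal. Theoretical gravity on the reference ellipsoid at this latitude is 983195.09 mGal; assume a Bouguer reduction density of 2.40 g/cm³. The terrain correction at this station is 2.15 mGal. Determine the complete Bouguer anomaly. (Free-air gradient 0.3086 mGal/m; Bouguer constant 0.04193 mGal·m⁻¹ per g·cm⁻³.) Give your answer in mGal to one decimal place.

20.5

Free-air correction = 0.3086 × 2498.0 = 770.88 mGal
Free-air anomaly = 982693.94 − 983195.09 + (770.88) = 269.73 mGal
Bouguer slab correction = 0.04193 × 2.40 × 2498.0 = 251.38 mGal
Simple Bouguer anomaly = 269.73 − (251.38) = 18.35 mGal
Complete Bouguer anomaly = 18.35 + 2.15 = 20.50 mGal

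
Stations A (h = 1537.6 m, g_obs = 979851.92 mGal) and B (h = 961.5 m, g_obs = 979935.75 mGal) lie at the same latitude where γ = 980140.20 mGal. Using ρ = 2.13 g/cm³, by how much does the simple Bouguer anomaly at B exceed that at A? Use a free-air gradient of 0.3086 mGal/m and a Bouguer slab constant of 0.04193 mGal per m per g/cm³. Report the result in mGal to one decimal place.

-42.5

Δg_SB(A) = 979851.92 − 980140.20 + 0.3086×1537.6 − 0.04193×2.13×1537.6 = 48.90 mGal
Δg_SB(B) = 979935.75 − 980140.20 + 0.3086×961.5 − 0.04193×2.13×961.5 = 6.40 mGal
Difference = 6.40 − (48.90) = -42.50 mGal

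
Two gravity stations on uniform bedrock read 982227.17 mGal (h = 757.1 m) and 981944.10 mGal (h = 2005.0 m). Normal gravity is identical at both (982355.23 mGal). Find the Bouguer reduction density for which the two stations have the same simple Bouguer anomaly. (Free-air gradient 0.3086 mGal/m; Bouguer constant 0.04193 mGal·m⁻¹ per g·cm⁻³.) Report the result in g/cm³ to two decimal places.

Δg_obs = 981944.10 − 982227.17 = -283.07 mGal over Δh = 2005.0 − 757.1 = 1247.9 m
Equal Bouguer anomalies ⇒ Δg_obs + (0.3086 − 0.04193ρ)·Δh = 0
0.3086 − 0.04193ρ = −Δg_obs/Δh = 0.22684
ρ = (0.3086 − 0.22684) / 0.04193 = 1.95 g/cm³

1.95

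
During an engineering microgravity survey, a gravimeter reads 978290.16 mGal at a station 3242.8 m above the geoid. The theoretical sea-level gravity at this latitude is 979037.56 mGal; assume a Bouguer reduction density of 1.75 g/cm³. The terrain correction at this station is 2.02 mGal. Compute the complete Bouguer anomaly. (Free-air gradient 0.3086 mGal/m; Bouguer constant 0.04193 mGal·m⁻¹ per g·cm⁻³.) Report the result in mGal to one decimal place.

Free-air correction = 0.3086 × 3242.8 = 1000.73 mGal
Free-air anomaly = 978290.16 − 979037.56 + (1000.73) = 253.33 mGal
Bouguer slab correction = 0.04193 × 1.75 × 3242.8 = 237.95 mGal
Simple Bouguer anomaly = 253.33 − (237.95) = 15.38 mGal
Complete Bouguer anomaly = 15.38 + 2.02 = 17.40 mGal

17.4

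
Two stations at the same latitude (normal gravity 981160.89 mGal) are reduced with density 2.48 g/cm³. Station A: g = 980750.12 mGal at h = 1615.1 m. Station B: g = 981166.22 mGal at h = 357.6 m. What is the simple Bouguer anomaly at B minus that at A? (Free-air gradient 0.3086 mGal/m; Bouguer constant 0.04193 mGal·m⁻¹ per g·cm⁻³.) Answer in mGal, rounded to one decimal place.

Δg_SB(A) = 980750.12 − 981160.89 + 0.3086×1615.1 − 0.04193×2.48×1615.1 = -80.30 mGal
Δg_SB(B) = 981166.22 − 981160.89 + 0.3086×357.6 − 0.04193×2.48×357.6 = 78.50 mGal
Difference = 78.50 − (-80.30) = 158.80 mGal

158.8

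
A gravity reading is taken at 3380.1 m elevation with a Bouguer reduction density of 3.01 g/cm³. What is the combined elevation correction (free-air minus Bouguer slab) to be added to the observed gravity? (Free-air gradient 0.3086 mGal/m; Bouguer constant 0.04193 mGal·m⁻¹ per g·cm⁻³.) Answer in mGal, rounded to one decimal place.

Combined gradient = 0.3086 − 0.04193 × 3.01 = 0.1823907 mGal/m
Combined elevation correction = 0.1823907 × 3380.1 = 616.5 mGal

616.5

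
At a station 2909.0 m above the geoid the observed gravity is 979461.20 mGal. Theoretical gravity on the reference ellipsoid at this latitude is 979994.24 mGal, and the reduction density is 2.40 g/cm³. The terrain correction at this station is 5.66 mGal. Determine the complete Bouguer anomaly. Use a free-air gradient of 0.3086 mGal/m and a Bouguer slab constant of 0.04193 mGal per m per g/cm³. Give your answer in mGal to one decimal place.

Free-air correction = 0.3086 × 2909.0 = 897.72 mGal
Free-air anomaly = 979461.20 − 979994.24 + (897.72) = 364.68 mGal
Bouguer slab correction = 0.04193 × 2.40 × 2909.0 = 292.74 mGal
Simple Bouguer anomaly = 364.68 − (292.74) = 71.94 mGal
Complete Bouguer anomaly = 71.94 + 5.66 = 77.60 mGal

77.6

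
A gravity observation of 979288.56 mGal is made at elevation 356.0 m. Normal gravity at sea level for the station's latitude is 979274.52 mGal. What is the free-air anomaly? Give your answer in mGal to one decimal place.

123.9

Free-air correction = 0.3086 × 356.0 = 109.86 mGal
Free-air anomaly = 979288.56 − 979274.52 + (109.86) = 123.90 mGal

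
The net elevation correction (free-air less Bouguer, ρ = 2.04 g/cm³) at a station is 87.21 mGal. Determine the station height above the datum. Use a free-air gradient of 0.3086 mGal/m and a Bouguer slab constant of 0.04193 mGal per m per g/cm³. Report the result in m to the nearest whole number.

Combined gradient = 0.3086 − 0.04193 × 2.04 = 0.2230628 mGal/m
h = 87.21 / 0.2230628 = 390.97 m

391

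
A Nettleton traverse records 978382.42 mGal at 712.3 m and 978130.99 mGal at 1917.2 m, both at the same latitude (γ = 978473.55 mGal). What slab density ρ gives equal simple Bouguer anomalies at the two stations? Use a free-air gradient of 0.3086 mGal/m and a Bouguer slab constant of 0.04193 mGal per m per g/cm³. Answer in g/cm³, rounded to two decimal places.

Δg_obs = 978130.99 − 978382.42 = -251.43 mGal over Δh = 1917.2 − 712.3 = 1204.9 m
Equal Bouguer anomalies ⇒ Δg_obs + (0.3086 − 0.04193ρ)·Δh = 0
0.3086 − 0.04193ρ = −Δg_obs/Δh = 0.20867
ρ = (0.3086 − 0.20867) / 0.04193 = 2.38 g/cm³

2.38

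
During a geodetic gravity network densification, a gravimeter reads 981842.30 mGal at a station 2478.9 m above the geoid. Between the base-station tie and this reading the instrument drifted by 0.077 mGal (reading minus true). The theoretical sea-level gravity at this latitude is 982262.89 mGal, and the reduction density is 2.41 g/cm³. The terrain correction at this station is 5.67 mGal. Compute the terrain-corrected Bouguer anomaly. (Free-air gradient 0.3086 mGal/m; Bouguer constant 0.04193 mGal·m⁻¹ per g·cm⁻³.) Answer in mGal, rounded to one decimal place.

99.5

Drift-corrected reading = 981842.30 − (0.077) = 981842.223 mGal
Free-air correction = 0.3086 × 2478.9 = 764.99 mGal
Free-air anomaly = 981842.223 − 982262.89 + (764.99) = 344.323 mGal
Bouguer slab correction = 0.04193 × 2.41 × 2478.9 = 250.50 mGal
Simple Bouguer anomaly = 344.323 − (250.50) = 93.823 mGal
Complete Bouguer anomaly = 93.823 + 5.67 = 99.493 mGal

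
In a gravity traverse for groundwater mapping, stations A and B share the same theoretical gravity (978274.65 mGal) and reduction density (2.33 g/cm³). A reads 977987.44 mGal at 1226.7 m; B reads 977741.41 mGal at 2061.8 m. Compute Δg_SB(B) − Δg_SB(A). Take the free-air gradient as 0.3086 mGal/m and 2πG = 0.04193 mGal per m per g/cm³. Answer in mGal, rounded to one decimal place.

Δg_SB(A) = 977987.44 − 978274.65 + 0.3086×1226.7 − 0.04193×2.33×1226.7 = -28.50 mGal
Δg_SB(B) = 977741.41 − 978274.65 + 0.3086×2061.8 − 0.04193×2.33×2061.8 = -98.40 mGal
Difference = -98.40 − (-28.50) = -69.90 mGal

-69.9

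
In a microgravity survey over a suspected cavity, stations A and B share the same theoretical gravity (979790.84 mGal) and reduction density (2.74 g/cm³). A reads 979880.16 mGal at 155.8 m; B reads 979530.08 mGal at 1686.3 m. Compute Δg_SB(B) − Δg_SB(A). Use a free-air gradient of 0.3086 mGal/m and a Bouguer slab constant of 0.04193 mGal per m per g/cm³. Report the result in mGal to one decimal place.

Δg_SB(A) = 979880.16 − 979790.84 + 0.3086×155.8 − 0.04193×2.74×155.8 = 119.50 mGal
Δg_SB(B) = 979530.08 − 979790.84 + 0.3086×1686.3 − 0.04193×2.74×1686.3 = 65.90 mGal
Difference = 65.90 − (119.50) = -53.60 mGal

-53.6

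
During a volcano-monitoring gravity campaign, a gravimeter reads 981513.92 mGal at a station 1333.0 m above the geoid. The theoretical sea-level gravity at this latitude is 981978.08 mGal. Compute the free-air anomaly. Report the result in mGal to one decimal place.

-52.8

Free-air correction = 0.3086 × 1333.0 = 411.36 mGal
Free-air anomaly = 981513.92 − 981978.08 + (411.36) = -52.80 mGal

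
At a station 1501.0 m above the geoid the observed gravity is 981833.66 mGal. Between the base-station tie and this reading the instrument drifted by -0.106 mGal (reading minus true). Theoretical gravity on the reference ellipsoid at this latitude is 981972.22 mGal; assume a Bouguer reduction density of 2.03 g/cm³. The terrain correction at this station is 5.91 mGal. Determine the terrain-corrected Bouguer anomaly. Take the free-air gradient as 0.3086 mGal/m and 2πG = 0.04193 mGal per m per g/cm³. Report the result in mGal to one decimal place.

Drift-corrected reading = 981833.66 − (-0.106) = 981833.766 mGal
Free-air correction = 0.3086 × 1501.0 = 463.21 mGal
Free-air anomaly = 981833.766 − 981972.22 + (463.21) = 324.756 mGal
Bouguer slab correction = 0.04193 × 2.03 × 1501.0 = 127.76 mGal
Simple Bouguer anomaly = 324.756 − (127.76) = 196.996 mGal
Complete Bouguer anomaly = 196.996 + 5.91 = 202.906 mGal

202.9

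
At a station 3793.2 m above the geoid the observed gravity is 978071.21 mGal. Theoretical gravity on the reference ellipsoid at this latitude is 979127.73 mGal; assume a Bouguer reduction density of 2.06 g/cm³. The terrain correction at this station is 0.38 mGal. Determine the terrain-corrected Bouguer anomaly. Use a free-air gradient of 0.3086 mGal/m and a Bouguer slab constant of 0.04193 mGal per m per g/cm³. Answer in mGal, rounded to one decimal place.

Free-air correction = 0.3086 × 3793.2 = 1170.58 mGal
Free-air anomaly = 978071.21 − 979127.73 + (1170.58) = 114.06 mGal
Bouguer slab correction = 0.04193 × 2.06 × 3793.2 = 327.64 mGal
Simple Bouguer anomaly = 114.06 − (327.64) = -213.58 mGal
Complete Bouguer anomaly = -213.58 + 0.38 = -213.20 mGal

-213.2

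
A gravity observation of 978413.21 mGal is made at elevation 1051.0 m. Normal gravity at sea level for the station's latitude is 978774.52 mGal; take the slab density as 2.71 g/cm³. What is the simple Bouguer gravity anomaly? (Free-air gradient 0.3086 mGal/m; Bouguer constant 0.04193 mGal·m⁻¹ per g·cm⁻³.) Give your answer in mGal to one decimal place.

Free-air correction = 0.3086 × 1051.0 = 324.34 mGal
Free-air anomaly = 978413.21 − 978774.52 + (324.34) = -36.97 mGal
Bouguer slab correction = 0.04193 × 2.71 × 1051.0 = 119.43 mGal
Simple Bouguer anomaly = -36.97 − (119.43) = -156.40 mGal

-156.4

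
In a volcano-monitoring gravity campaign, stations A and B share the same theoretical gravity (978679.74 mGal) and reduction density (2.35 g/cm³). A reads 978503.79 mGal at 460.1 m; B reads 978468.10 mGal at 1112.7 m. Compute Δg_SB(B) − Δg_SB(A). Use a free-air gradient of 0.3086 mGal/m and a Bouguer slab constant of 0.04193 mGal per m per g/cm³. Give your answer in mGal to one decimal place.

101.4

Δg_SB(A) = 978503.79 − 978679.74 + 0.3086×460.1 − 0.04193×2.35×460.1 = -79.30 mGal
Δg_SB(B) = 978468.10 − 978679.74 + 0.3086×1112.7 − 0.04193×2.35×1112.7 = 22.10 mGal
Difference = 22.10 − (-79.30) = 101.40 mGal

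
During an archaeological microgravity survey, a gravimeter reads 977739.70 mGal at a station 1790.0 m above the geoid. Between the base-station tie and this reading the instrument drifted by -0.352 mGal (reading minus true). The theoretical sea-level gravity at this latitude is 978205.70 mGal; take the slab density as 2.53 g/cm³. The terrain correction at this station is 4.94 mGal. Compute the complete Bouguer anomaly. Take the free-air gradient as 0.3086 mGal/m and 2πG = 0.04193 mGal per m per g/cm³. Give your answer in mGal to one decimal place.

-98.2

Drift-corrected reading = 977739.70 − (-0.352) = 977740.052 mGal
Free-air correction = 0.3086 × 1790.0 = 552.39 mGal
Free-air anomaly = 977740.052 − 978205.70 + (552.39) = 86.742 mGal
Bouguer slab correction = 0.04193 × 2.53 × 1790.0 = 189.89 mGal
Simple Bouguer anomaly = 86.742 − (189.89) = -103.148 mGal
Complete Bouguer anomaly = -103.148 + 4.94 = -98.208 mGal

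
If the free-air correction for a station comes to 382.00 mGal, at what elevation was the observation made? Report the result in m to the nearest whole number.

1238

h = 382.00 / 0.3086 = 1237.85 m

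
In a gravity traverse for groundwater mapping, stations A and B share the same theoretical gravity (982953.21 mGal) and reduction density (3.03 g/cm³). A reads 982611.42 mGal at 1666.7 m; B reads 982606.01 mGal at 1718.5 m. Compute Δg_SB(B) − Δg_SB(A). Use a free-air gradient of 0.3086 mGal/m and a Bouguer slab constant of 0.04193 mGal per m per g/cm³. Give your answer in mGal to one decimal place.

Δg_SB(A) = 982611.42 − 982953.21 + 0.3086×1666.7 − 0.04193×3.03×1666.7 = -39.20 mGal
Δg_SB(B) = 982606.01 − 982953.21 + 0.3086×1718.5 − 0.04193×3.03×1718.5 = -35.20 mGal
Difference = -35.20 − (-39.20) = 4.00 mGal

4.0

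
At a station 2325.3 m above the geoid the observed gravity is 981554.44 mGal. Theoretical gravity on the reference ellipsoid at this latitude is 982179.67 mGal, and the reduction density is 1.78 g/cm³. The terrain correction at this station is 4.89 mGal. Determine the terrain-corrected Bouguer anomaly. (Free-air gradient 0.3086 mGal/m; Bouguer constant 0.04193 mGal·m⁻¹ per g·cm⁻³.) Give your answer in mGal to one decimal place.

Free-air correction = 0.3086 × 2325.3 = 717.59 mGal
Free-air anomaly = 981554.44 − 982179.67 + (717.59) = 92.36 mGal
Bouguer slab correction = 0.04193 × 1.78 × 2325.3 = 173.55 mGal
Simple Bouguer anomaly = 92.36 − (173.55) = -81.19 mGal
Complete Bouguer anomaly = -81.19 + 4.89 = -76.30 mGal

-76.3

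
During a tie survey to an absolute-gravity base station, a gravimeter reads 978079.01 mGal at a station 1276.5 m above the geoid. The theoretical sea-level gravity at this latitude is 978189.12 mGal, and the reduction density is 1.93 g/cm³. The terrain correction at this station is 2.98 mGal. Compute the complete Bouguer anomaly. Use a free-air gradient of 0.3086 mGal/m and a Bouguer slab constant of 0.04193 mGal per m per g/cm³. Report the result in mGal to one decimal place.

Free-air correction = 0.3086 × 1276.5 = 393.93 mGal
Free-air anomaly = 978079.01 − 978189.12 + (393.93) = 283.82 mGal
Bouguer slab correction = 0.04193 × 1.93 × 1276.5 = 103.30 mGal
Simple Bouguer anomaly = 283.82 − (103.30) = 180.52 mGal
Complete Bouguer anomaly = 180.52 + 2.98 = 183.50 mGal

183.5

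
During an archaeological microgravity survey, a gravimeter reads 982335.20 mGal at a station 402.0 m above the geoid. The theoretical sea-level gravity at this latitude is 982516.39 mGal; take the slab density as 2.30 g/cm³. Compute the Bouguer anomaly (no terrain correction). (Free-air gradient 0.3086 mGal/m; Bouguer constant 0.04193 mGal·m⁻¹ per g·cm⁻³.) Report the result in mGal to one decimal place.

Free-air correction = 0.3086 × 402.0 = 124.06 mGal
Free-air anomaly = 982335.20 − 982516.39 + (124.06) = -57.13 mGal
Bouguer slab correction = 0.04193 × 2.30 × 402.0 = 38.77 mGal
Simple Bouguer anomaly = -57.13 − (38.77) = -95.90 mGal

-95.9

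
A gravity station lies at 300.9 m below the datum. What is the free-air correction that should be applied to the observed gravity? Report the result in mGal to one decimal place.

-92.9

Free-air correction = 0.3086 × -300.9 = -92.9 mGal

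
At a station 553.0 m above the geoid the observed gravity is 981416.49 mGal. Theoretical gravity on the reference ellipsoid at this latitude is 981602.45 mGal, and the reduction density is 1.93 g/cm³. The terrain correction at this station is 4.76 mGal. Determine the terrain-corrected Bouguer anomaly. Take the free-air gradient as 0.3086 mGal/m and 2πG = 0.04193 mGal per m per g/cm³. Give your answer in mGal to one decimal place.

Free-air correction = 0.3086 × 553.0 = 170.66 mGal
Free-air anomaly = 981416.49 − 981602.45 + (170.66) = -15.30 mGal
Bouguer slab correction = 0.04193 × 1.93 × 553.0 = 44.75 mGal
Simple Bouguer anomaly = -15.30 − (44.75) = -60.05 mGal
Complete Bouguer anomaly = -60.05 + 4.76 = -55.29 mGal

-55.3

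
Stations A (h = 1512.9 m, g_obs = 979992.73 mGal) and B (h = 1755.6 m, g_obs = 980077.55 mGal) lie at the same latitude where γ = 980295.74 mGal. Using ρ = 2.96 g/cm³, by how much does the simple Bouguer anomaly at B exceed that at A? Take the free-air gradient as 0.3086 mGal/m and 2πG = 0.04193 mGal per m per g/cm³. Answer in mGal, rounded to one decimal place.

129.6

Δg_SB(A) = 979992.73 − 980295.74 + 0.3086×1512.9 − 0.04193×2.96×1512.9 = -23.90 mGal
Δg_SB(B) = 980077.55 − 980295.74 + 0.3086×1755.6 − 0.04193×2.96×1755.6 = 105.70 mGal
Difference = 105.70 − (-23.90) = 129.60 mGal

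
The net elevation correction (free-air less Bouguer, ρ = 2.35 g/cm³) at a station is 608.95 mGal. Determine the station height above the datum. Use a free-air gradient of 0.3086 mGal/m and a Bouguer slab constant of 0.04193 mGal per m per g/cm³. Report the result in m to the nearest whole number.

2899

Combined gradient = 0.3086 − 0.04193 × 2.35 = 0.2100645 mGal/m
h = 608.95 / 0.2100645 = 2898.87 m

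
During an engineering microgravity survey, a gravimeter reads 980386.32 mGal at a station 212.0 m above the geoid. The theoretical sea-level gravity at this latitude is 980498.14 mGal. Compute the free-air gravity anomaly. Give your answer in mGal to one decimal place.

Free-air correction = 0.3086 × 212.0 = 65.42 mGal
Free-air anomaly = 980386.32 − 980498.14 + (65.42) = -46.40 mGal

-46.4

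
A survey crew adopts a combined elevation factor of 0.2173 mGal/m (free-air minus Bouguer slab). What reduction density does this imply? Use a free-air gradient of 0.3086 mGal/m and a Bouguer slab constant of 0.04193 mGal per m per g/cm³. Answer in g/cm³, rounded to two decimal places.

2.18

0.2173 = 0.3086 − 0.04193 × ρ
ρ = (0.3086 − 0.2173) / 0.04193 = 2.18 g/cm³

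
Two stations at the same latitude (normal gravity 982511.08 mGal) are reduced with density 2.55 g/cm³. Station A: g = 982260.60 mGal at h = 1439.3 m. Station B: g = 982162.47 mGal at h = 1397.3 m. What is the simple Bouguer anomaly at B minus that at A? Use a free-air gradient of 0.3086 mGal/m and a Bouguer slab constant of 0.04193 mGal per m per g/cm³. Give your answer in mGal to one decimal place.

Δg_SB(A) = 982260.60 − 982511.08 + 0.3086×1439.3 − 0.04193×2.55×1439.3 = 39.80 mGal
Δg_SB(B) = 982162.47 − 982511.08 + 0.3086×1397.3 − 0.04193×2.55×1397.3 = -66.80 mGal
Difference = -66.80 − (39.80) = -106.60 mGal

-106.6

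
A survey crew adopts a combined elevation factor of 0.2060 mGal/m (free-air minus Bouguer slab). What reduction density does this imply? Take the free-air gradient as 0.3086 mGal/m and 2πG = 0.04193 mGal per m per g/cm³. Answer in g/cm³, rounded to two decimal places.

2.45

0.2060 = 0.3086 − 0.04193 × ρ
ρ = (0.3086 − 0.2060) / 0.04193 = 2.45 g/cm³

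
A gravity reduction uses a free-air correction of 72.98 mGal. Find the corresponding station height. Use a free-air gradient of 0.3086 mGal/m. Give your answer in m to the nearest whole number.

236

h = 72.98 / 0.3086 = 236.49 m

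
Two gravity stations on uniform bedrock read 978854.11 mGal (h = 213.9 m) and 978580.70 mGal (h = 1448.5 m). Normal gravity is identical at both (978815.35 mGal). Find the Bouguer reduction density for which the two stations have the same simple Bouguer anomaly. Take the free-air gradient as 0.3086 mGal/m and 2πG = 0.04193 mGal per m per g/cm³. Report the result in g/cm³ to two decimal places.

Δg_obs = 978580.70 − 978854.11 = -273.41 mGal over Δh = 1448.5 − 213.9 = 1234.6 m
Equal Bouguer anomalies ⇒ Δg_obs + (0.3086 − 0.04193ρ)·Δh = 0
0.3086 − 0.04193ρ = −Δg_obs/Δh = 0.22146
ρ = (0.3086 − 0.22146) / 0.04193 = 2.08 g/cm³

2.08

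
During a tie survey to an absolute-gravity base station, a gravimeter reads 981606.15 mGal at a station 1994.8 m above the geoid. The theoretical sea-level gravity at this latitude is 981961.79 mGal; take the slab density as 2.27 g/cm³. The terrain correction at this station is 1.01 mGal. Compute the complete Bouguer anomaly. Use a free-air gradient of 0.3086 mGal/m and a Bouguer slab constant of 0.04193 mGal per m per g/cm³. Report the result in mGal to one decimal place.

71.1

Free-air correction = 0.3086 × 1994.8 = 615.60 mGal
Free-air anomaly = 981606.15 − 981961.79 + (615.60) = 259.96 mGal
Bouguer slab correction = 0.04193 × 2.27 × 1994.8 = 189.87 mGal
Simple Bouguer anomaly = 259.96 − (189.87) = 70.09 mGal
Complete Bouguer anomaly = 70.09 + 1.01 = 71.10 mGal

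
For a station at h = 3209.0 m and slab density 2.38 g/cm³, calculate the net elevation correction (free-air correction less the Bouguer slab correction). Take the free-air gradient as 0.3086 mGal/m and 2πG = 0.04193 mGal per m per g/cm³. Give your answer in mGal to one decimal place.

Combined gradient = 0.3086 − 0.04193 × 2.38 = 0.2088066 mGal/m
Combined elevation correction = 0.2088066 × 3209.0 = 670.1 mGal

670.1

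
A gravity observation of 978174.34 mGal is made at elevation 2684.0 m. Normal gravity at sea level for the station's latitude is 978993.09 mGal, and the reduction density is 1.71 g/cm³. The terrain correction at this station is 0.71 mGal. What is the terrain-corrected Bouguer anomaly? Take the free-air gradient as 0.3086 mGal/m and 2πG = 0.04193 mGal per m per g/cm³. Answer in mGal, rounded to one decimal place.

Free-air correction = 0.3086 × 2684.0 = 828.28 mGal
Free-air anomaly = 978174.34 − 978993.09 + (828.28) = 9.53 mGal
Bouguer slab correction = 0.04193 × 1.71 × 2684.0 = 192.44 mGal
Simple Bouguer anomaly = 9.53 − (192.44) = -182.91 mGal
Complete Bouguer anomaly = -182.91 + 0.71 = -182.20 mGal

-182.2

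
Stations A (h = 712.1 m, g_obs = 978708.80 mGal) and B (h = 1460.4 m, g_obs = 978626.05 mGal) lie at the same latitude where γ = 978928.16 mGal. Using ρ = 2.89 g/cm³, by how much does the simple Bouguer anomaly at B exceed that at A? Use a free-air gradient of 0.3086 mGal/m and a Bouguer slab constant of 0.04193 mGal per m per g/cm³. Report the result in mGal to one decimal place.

Δg_SB(A) = 978708.80 − 978928.16 + 0.3086×712.1 − 0.04193×2.89×712.1 = -85.90 mGal
Δg_SB(B) = 978626.05 − 978928.16 + 0.3086×1460.4 − 0.04193×2.89×1460.4 = -28.40 mGal
Difference = -28.40 − (-85.90) = 57.50 mGal

57.5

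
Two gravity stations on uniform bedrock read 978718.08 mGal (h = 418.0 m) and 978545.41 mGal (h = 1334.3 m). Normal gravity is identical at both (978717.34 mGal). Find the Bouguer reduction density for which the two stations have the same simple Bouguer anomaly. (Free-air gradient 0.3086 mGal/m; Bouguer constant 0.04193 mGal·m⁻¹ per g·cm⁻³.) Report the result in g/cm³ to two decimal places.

Δg_obs = 978545.41 − 978718.08 = -172.67 mGal over Δh = 1334.3 − 418.0 = 916.3 m
Equal Bouguer anomalies ⇒ Δg_obs + (0.3086 − 0.04193ρ)·Δh = 0
0.3086 − 0.04193ρ = −Δg_obs/Δh = 0.18844
ρ = (0.3086 − 0.18844) / 0.04193 = 2.87 g/cm³

2.87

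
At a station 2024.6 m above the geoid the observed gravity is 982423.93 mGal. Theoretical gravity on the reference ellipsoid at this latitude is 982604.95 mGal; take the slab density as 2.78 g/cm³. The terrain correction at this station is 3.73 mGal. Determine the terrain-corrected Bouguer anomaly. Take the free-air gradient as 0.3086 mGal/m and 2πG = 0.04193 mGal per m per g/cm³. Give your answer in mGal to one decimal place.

Free-air correction = 0.3086 × 2024.6 = 624.79 mGal
Free-air anomaly = 982423.93 − 982604.95 + (624.79) = 443.77 mGal
Bouguer slab correction = 0.04193 × 2.78 × 2024.6 = 236.00 mGal
Simple Bouguer anomaly = 443.77 − (236.00) = 207.77 mGal
Complete Bouguer anomaly = 207.77 + 3.73 = 211.50 mGal

211.5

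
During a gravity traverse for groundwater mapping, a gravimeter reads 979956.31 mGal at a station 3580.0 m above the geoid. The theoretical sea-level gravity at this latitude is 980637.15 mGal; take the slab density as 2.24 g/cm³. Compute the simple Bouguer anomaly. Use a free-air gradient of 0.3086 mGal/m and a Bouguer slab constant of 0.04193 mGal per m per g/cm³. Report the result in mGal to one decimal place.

87.7

Free-air correction = 0.3086 × 3580.0 = 1104.79 mGal
Free-air anomaly = 979956.31 − 980637.15 + (1104.79) = 423.95 mGal
Bouguer slab correction = 0.04193 × 2.24 × 3580.0 = 336.25 mGal
Simple Bouguer anomaly = 423.95 − (336.25) = 87.70 mGal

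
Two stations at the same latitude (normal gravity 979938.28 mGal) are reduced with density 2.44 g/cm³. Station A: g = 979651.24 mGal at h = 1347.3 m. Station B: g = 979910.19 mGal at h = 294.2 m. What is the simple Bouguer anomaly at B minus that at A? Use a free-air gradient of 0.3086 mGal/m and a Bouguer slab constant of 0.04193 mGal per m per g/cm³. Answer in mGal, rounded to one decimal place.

41.7

Δg_SB(A) = 979651.24 − 979938.28 + 0.3086×1347.3 − 0.04193×2.44×1347.3 = -9.10 mGal
Δg_SB(B) = 979910.19 − 979938.28 + 0.3086×294.2 − 0.04193×2.44×294.2 = 32.60 mGal
Difference = 32.60 − (-9.10) = 41.70 mGal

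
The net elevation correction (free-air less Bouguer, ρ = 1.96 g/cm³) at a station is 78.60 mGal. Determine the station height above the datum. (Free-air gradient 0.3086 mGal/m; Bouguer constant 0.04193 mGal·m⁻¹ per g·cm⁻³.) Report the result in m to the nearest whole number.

Combined gradient = 0.3086 − 0.04193 × 1.96 = 0.2264172 mGal/m
h = 78.60 / 0.2264172 = 347.15 m

347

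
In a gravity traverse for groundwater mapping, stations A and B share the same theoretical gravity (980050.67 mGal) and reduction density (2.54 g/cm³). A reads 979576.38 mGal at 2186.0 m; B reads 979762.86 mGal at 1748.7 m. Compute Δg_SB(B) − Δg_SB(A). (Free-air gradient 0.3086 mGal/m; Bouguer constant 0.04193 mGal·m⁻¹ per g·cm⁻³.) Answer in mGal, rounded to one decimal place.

Δg_SB(A) = 979576.38 − 980050.67 + 0.3086×2186.0 − 0.04193×2.54×2186.0 = -32.50 mGal
Δg_SB(B) = 979762.86 − 980050.67 + 0.3086×1748.7 − 0.04193×2.54×1748.7 = 65.60 mGal
Difference = 65.60 − (-32.50) = 98.10 mGal

98.1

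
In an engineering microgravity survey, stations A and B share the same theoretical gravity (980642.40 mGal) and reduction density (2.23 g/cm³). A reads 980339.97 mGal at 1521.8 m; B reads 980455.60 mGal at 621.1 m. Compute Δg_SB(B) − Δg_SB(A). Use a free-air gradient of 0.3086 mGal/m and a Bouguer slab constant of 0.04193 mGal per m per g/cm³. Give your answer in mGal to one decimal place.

Δg_SB(A) = 980339.97 − 980642.40 + 0.3086×1521.8 − 0.04193×2.23×1521.8 = 24.90 mGal
Δg_SB(B) = 980455.60 − 980642.40 + 0.3086×621.1 − 0.04193×2.23×621.1 = -53.20 mGal
Difference = -53.20 − (24.90) = -78.10 mGal

-78.1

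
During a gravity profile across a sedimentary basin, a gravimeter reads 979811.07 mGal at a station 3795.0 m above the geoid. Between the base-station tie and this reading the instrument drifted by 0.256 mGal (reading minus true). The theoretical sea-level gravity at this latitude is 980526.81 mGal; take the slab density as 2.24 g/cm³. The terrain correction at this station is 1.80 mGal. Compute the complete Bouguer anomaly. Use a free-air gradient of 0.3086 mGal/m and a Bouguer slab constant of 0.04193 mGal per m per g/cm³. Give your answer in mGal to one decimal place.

Drift-corrected reading = 979811.07 − (0.256) = 979810.814 mGal
Free-air correction = 0.3086 × 3795.0 = 1171.14 mGal
Free-air anomaly = 979810.814 − 980526.81 + (1171.14) = 455.144 mGal
Bouguer slab correction = 0.04193 × 2.24 × 3795.0 = 356.44 mGal
Simple Bouguer anomaly = 455.144 − (356.44) = 98.704 mGal
Complete Bouguer anomaly = 98.704 + 1.80 = 100.504 mGal

100.5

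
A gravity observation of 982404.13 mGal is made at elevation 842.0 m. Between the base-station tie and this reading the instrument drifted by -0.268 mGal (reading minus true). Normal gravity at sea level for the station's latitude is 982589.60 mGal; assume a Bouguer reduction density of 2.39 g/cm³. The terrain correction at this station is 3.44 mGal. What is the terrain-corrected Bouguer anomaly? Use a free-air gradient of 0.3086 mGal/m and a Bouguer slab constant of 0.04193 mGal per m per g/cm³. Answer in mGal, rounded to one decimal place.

-6.3

Drift-corrected reading = 982404.13 − (-0.268) = 982404.398 mGal
Free-air correction = 0.3086 × 842.0 = 259.84 mGal
Free-air anomaly = 982404.398 − 982589.60 + (259.84) = 74.638 mGal
Bouguer slab correction = 0.04193 × 2.39 × 842.0 = 84.38 mGal
Simple Bouguer anomaly = 74.638 − (84.38) = -9.742 mGal
Complete Bouguer anomaly = -9.742 + 3.44 = -6.302 mGal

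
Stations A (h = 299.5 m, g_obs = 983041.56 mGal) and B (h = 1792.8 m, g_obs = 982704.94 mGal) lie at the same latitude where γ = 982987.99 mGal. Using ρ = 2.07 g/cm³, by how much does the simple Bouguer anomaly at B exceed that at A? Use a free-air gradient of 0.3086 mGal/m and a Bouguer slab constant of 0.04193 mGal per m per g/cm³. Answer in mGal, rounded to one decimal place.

-5.4

Δg_SB(A) = 983041.56 − 982987.99 + 0.3086×299.5 − 0.04193×2.07×299.5 = 120.00 mGal
Δg_SB(B) = 982704.94 − 982987.99 + 0.3086×1792.8 − 0.04193×2.07×1792.8 = 114.60 mGal
Difference = 114.60 − (120.00) = -5.40 mGal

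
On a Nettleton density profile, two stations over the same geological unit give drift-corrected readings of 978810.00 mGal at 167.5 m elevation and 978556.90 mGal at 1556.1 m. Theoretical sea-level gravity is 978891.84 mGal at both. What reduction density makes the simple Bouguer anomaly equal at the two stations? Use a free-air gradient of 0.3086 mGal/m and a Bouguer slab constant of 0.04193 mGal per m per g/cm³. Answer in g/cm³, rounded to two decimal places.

Δg_obs = 978556.90 − 978810.00 = -253.10 mGal over Δh = 1556.1 − 167.5 = 1388.6 m
Equal Bouguer anomalies ⇒ Δg_obs + (0.3086 − 0.04193ρ)·Δh = 0
0.3086 − 0.04193ρ = −Δg_obs/Δh = 0.18227
ρ = (0.3086 − 0.18227) / 0.04193 = 3.01 g/cm³

3.01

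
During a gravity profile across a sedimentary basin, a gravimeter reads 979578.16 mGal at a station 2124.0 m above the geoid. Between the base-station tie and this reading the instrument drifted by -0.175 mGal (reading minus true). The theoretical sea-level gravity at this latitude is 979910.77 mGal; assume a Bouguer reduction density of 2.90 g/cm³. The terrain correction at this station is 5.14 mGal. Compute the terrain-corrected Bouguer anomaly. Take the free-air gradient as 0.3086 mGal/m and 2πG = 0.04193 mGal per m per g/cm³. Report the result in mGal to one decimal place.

69.9

Drift-corrected reading = 979578.16 − (-0.175) = 979578.335 mGal
Free-air correction = 0.3086 × 2124.0 = 655.47 mGal
Free-air anomaly = 979578.335 − 979910.77 + (655.47) = 323.035 mGal
Bouguer slab correction = 0.04193 × 2.90 × 2124.0 = 258.27 mGal
Simple Bouguer anomaly = 323.035 − (258.27) = 64.765 mGal
Complete Bouguer anomaly = 64.765 + 5.14 = 69.905 mGal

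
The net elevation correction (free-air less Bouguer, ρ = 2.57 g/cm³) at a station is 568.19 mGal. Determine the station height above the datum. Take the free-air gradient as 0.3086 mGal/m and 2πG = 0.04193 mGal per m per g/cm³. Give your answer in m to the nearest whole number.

Combined gradient = 0.3086 − 0.04193 × 2.57 = 0.2008399 mGal/m
h = 568.19 / 0.2008399 = 2829.07 m

2829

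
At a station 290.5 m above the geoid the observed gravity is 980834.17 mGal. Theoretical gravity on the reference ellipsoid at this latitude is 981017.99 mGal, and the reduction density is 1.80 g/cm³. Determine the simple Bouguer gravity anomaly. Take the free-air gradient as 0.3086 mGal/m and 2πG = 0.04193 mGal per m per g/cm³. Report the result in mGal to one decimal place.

Free-air correction = 0.3086 × 290.5 = 89.65 mGal
Free-air anomaly = 980834.17 − 981017.99 + (89.65) = -94.17 mGal
Bouguer slab correction = 0.04193 × 1.80 × 290.5 = 21.93 mGal
Simple Bouguer anomaly = -94.17 − (21.93) = -116.10 mGal

-116.1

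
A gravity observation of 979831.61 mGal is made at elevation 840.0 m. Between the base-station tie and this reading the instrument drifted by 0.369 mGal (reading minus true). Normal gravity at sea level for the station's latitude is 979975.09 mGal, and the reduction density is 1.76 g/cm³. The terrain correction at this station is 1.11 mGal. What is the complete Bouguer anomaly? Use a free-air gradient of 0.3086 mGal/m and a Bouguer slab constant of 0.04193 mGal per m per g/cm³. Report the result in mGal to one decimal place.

Drift-corrected reading = 979831.61 − (0.369) = 979831.241 mGal
Free-air correction = 0.3086 × 840.0 = 259.22 mGal
Free-air anomaly = 979831.241 − 979975.09 + (259.22) = 115.371 mGal
Bouguer slab correction = 0.04193 × 1.76 × 840.0 = 61.99 mGal
Simple Bouguer anomaly = 115.371 − (61.99) = 53.381 mGal
Complete Bouguer anomaly = 53.381 + 1.11 = 54.491 mGal

54.5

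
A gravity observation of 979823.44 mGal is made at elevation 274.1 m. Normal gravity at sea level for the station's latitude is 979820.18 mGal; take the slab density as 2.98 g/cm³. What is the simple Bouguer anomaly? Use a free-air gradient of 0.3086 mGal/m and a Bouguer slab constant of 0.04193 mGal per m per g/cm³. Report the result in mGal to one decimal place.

53.6

Free-air correction = 0.3086 × 274.1 = 84.59 mGal
Free-air anomaly = 979823.44 − 979820.18 + (84.59) = 87.85 mGal
Bouguer slab correction = 0.04193 × 2.98 × 274.1 = 34.25 mGal
Simple Bouguer anomaly = 87.85 − (34.25) = 53.60 mGal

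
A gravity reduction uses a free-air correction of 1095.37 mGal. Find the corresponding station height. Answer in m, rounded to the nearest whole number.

h = 1095.37 / 0.3086 = 3549.48 m

3549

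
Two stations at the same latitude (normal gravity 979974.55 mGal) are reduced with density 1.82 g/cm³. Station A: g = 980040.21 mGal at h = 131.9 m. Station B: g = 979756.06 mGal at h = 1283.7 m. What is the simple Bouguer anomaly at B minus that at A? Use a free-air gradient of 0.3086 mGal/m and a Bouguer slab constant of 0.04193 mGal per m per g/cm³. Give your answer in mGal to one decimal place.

Δg_SB(A) = 980040.21 − 979974.55 + 0.3086×131.9 − 0.04193×1.82×131.9 = 96.30 mGal
Δg_SB(B) = 979756.06 − 979974.55 + 0.3086×1283.7 − 0.04193×1.82×1283.7 = 79.70 mGal
Difference = 79.70 − (96.30) = -16.60 mGal

-16.6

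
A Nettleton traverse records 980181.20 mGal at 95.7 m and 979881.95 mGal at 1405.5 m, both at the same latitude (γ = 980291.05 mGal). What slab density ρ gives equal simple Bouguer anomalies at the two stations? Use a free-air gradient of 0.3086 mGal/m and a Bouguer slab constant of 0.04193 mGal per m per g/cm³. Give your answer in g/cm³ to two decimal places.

1.91

Δg_obs = 979881.95 − 980181.20 = -299.25 mGal over Δh = 1405.5 − 95.7 = 1309.8 m
Equal Bouguer anomalies ⇒ Δg_obs + (0.3086 − 0.04193ρ)·Δh = 0
0.3086 − 0.04193ρ = −Δg_obs/Δh = 0.22847
ρ = (0.3086 − 0.22847) / 0.04193 = 1.91 g/cm³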